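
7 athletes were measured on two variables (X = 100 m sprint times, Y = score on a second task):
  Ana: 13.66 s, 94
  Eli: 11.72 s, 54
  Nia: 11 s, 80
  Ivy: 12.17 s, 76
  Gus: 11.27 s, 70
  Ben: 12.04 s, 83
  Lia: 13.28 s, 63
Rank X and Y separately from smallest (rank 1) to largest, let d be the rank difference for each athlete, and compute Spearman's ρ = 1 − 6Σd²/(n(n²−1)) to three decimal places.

0.250

Ranks of variable 1: 7, 3, 1, 5, 2, 4, 6
Ranks of variable 2: 7, 1, 5, 4, 3, 6, 2
d = r₁ − r₂: 0, 2, -4, 1, -1, -2, 4
d²: 0, 4, 16, 1, 1, 4, 16; Σd² = 42
ρ = 1 − 6·42/(7·48) = 1 − 252/336 = 0.250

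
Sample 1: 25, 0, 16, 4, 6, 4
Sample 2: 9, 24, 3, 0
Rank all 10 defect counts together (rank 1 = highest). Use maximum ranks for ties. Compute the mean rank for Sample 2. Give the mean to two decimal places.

6.00

Sorted (descending): 25, 24, 16, 9, 6, 4, 4, 3, 0, 0
The 2 values of 4 occupy positions 6–7 → each gets rank 7.
The 2 values of 0 occupy positions 9–10 → each gets rank 10.
Sample 2 values → pooled ranks: 9→4, 24→2, 3→8, 0→10
Mean rank = (4 + 2 + 8 + 10) / 4 = 6.00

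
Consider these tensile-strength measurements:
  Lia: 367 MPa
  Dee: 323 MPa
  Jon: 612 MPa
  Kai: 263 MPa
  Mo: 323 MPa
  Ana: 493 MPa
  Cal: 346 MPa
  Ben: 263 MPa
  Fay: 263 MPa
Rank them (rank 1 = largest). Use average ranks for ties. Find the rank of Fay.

8

Sorted (descending): 612, 493, 367, 346, 323, 323, 263, 263, 263
The 2 values of 323 occupy positions 5–6 → average rank (5+6)/2 = 5.5.
The 3 values of 263 occupy positions 7–9 → average rank 8.
Fay has value 263 MPa → rank 8.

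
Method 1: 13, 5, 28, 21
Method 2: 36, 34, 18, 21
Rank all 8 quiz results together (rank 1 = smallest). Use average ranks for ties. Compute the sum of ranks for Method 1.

13.5

Sorted (ascending): 5, 13, 18, 21, 21, 28, 34, 36
The 2 values of 21 occupy positions 4–5 → average rank (4+5)/2 = 4.5.
Method 1 values → pooled ranks: 13→2, 5→1, 28→6, 21→4.5
Rank sum = 2 + 1 + 6 + 4.5 = 13.5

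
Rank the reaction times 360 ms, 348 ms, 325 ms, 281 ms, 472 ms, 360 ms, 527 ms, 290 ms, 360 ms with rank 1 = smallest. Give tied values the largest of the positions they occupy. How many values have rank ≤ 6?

Sorted (ascending): 281, 290, 325, 348, 360, 360, 360, 472, 527
The 3 values of 360 occupy positions 5–7 → each gets rank 7.
Ranks ≤ 6: {1, 2, 3, 4} → 4 values.

4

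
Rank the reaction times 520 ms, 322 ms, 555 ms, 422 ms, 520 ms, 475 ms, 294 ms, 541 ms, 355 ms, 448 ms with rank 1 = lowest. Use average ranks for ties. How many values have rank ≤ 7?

6

Sorted (ascending): 294, 322, 355, 422, 448, 475, 520, 520, 541, 555
The 2 values of 520 occupy positions 7–8 → average rank (7+8)/2 = 7.5.
Ranks ≤ 7: {1, 2, 3, 4, 5, 6} → 6 values.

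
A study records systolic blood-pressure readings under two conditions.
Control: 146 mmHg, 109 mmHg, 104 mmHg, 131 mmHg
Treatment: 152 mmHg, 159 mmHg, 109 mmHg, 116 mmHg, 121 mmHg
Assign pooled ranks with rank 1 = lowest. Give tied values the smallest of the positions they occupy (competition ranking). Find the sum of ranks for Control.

16

Sorted (ascending): 104, 109, 109, 116, 121, 131, 146, 152, 159
The 2 values of 109 occupy positions 2–3 → each gets rank 2.
Control values → pooled ranks: 146→7, 109→2, 104→1, 131→6
Rank sum = 7 + 2 + 1 + 6 = 16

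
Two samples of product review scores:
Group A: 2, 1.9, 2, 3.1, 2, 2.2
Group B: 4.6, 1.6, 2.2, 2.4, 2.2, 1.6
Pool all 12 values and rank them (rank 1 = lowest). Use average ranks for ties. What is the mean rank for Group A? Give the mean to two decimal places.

Sorted (ascending): 1.6, 1.6, 1.9, 2, 2, 2, 2.2, 2.2, 2.2, 2.4, 3.1, 4.6
The 2 values of 1.6 occupy positions 1–2 → average rank (1+2)/2 = 1.5.
The 3 values of 2 occupy positions 4–6 → average rank 5.
The 3 values of 2.2 occupy positions 7–9 → average rank 8.
Group A values → pooled ranks: 2→5, 1.9→3, 2→5, 3.1→11, 2→5, 2.2→8
Mean rank = (5 + 3 + 5 + 11 + 5 + 8) / 6 = 6.17

6.17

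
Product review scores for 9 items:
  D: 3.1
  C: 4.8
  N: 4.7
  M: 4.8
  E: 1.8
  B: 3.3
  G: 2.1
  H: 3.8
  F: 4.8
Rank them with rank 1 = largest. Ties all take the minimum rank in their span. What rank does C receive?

1

Sorted (descending): 4.8, 4.8, 4.8, 4.7, 3.8, 3.3, 3.1, 2.1, 1.8
The 3 values of 4.8 occupy positions 1–3 → each gets rank 1.
C has value 4.8 → rank 1.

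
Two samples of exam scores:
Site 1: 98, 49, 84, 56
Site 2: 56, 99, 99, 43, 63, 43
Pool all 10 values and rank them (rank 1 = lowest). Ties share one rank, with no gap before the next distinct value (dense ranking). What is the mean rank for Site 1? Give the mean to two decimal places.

4.00

Sorted (ascending): 43, 43, 49, 56, 56, 63, 84, 98, 99, 99
The 2 values of 43 share dense rank 1.
The 2 values of 56 share dense rank 3.
The 2 values of 99 share dense rank 7.
Remaining distinct values take the next consecutive integers.
Site 1 values → pooled ranks: 98→6, 49→2, 84→5, 56→3
Mean rank = (6 + 2 + 5 + 3) / 4 = 4.00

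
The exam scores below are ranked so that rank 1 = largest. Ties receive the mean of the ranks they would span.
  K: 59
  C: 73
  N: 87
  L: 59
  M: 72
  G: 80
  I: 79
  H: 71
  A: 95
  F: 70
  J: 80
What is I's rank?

Sorted (descending): 95, 87, 80, 80, 79, 73, 72, 71, 70, 59, 59
The 2 values of 80 occupy positions 3–4 → average rank (3+4)/2 = 3.5.
The 2 values of 59 occupy positions 10–11 → average rank (10+11)/2 = 10.5.
I has value 79 → rank 5.

5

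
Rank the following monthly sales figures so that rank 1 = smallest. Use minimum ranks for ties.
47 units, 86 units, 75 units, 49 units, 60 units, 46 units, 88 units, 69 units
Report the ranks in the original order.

Sorted (ascending): 46, 47, 49, 60, 69, 75, 86, 88
No ties — each value takes its position as its rank.

2, 7, 6, 3, 4, 1, 8, 5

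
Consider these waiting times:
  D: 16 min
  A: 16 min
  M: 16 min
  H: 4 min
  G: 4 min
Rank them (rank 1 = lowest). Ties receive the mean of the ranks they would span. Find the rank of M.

Sorted (ascending): 4, 4, 16, 16, 16
The 2 values of 4 occupy positions 1–2 → average rank (1+2)/2 = 1.5.
The 3 values of 16 occupy positions 3–5 → average rank 4.
M has value 16 min → rank 4.

4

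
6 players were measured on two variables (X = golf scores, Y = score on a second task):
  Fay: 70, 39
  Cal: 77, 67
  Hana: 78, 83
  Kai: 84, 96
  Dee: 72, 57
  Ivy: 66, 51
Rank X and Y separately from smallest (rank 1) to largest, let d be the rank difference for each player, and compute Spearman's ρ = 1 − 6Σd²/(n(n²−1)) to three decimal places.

0.943

Ranks of variable 1: 2, 4, 5, 6, 3, 1
Ranks of variable 2: 1, 4, 5, 6, 3, 2
d = r₁ − r₂: 1, 0, 0, 0, 0, -1
d²: 1, 0, 0, 0, 0, 1; Σd² = 2
ρ = 1 − 6·2/(6·35) = 1 − 12/210 = 0.943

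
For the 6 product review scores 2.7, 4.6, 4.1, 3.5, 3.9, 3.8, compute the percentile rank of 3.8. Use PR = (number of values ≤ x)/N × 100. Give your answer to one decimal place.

50.0

N = 6.
Strictly below 3.8: 2. Equal to 3.8: 1.
PR = 3/6 × 100 = 50.0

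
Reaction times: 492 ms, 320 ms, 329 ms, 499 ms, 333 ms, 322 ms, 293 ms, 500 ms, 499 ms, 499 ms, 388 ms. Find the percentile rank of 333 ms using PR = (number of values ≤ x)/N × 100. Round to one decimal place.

45.5

N = 11.
Strictly below 333: 4. Equal to 333: 1.
PR = 5/11 × 100 = 45.5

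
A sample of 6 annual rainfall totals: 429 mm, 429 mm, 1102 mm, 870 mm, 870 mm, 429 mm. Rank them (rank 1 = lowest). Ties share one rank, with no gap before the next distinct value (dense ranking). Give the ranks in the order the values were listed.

Sorted (ascending): 429, 429, 429, 870, 870, 1102
The 3 values of 429 share dense rank 1.
The 2 values of 870 share dense rank 2.
Remaining distinct values take the next consecutive integers.

1, 1, 3, 2, 2, 1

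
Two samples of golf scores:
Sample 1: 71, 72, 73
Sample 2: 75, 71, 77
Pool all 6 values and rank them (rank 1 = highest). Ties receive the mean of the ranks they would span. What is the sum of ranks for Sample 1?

12.5

Sorted (descending): 77, 75, 73, 72, 71, 71
The 2 values of 71 occupy positions 5–6 → average rank (5+6)/2 = 5.5.
Sample 1 values → pooled ranks: 71→5.5, 72→4, 73→3
Rank sum = 5.5 + 4 + 3 = 12.5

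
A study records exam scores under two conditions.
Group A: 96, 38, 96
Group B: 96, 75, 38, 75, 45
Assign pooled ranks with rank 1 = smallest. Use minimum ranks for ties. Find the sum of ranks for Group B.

18

Sorted (ascending): 38, 38, 45, 75, 75, 96, 96, 96
The 2 values of 38 occupy positions 1–2 → each gets rank 1.
The 2 values of 75 occupy positions 4–5 → each gets rank 4.
The 3 values of 96 occupy positions 6–8 → each gets rank 6.
Group B values → pooled ranks: 96→6, 75→4, 38→1, 75→4, 45→3
Rank sum = 6 + 4 + 1 + 4 + 3 = 18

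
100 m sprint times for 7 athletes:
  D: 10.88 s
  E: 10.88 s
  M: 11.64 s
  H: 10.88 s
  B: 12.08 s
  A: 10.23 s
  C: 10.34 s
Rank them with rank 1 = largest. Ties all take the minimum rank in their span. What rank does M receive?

2

Sorted (descending): 12.08, 11.64, 10.88, 10.88, 10.88, 10.34, 10.23
The 3 values of 10.88 occupy positions 3–5 → each gets rank 3.
M has value 11.64 s → rank 2.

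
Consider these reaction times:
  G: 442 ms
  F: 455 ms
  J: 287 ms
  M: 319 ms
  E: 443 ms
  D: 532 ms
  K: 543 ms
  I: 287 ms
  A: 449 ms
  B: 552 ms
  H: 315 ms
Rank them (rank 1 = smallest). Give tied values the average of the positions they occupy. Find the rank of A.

7

Sorted (ascending): 287, 287, 315, 319, 442, 443, 449, 455, 532, 543, 552
The 2 values of 287 occupy positions 1–2 → average rank (1+2)/2 = 1.5.
A has value 449 ms → rank 7.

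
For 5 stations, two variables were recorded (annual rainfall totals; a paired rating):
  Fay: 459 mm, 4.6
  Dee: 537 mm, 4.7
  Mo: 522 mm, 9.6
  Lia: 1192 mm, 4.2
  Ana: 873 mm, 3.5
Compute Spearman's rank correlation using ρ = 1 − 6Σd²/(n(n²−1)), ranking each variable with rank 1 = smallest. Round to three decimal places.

Ranks of variable 1: 1, 3, 2, 5, 4
Ranks of variable 2: 3, 4, 5, 2, 1
d = r₁ − r₂: -2, -1, -3, 3, 3
d²: 4, 1, 9, 9, 9; Σd² = 32
ρ = 1 − 6·32/(5·24) = 1 − 192/120 = -0.600

-0.600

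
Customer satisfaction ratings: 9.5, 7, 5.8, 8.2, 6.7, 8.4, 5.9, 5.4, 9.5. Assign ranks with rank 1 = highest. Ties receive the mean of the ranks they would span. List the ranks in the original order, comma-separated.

Sorted (descending): 9.5, 9.5, 8.4, 8.2, 7, 6.7, 5.9, 5.8, 5.4
The 2 values of 9.5 occupy positions 1–2 → average rank (1+2)/2 = 1.5.

1.5, 5, 8, 4, 6, 3, 7, 9, 1.5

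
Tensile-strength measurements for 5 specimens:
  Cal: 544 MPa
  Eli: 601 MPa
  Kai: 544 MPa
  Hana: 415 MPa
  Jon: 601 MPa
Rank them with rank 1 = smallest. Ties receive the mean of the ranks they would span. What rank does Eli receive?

4.5

Sorted (ascending): 415, 544, 544, 601, 601
The 2 values of 544 occupy positions 2–3 → average rank (2+3)/2 = 2.5.
The 2 values of 601 occupy positions 4–5 → average rank (4+5)/2 = 4.5.
Eli has value 601 MPa → rank 4.5.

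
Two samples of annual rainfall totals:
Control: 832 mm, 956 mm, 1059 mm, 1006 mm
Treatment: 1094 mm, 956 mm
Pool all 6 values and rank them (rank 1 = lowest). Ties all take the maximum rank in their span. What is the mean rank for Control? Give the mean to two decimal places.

Sorted (ascending): 832, 956, 956, 1006, 1059, 1094
The 2 values of 956 occupy positions 2–3 → each gets rank 3.
Control values → pooled ranks: 832→1, 956→3, 1059→5, 1006→4
Mean rank = (1 + 3 + 5 + 4) / 4 = 3.25

3.25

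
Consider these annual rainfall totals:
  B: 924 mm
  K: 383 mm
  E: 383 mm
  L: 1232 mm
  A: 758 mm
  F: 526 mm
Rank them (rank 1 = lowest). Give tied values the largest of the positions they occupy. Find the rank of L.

Sorted (ascending): 383, 383, 526, 758, 924, 1232
The 2 values of 383 occupy positions 1–2 → each gets rank 2.
L has value 1232 mm → rank 6.

6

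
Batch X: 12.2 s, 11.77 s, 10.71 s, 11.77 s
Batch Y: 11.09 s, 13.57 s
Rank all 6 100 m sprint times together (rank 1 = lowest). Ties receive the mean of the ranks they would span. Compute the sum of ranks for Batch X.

Sorted (ascending): 10.71, 11.09, 11.77, 11.77, 12.2, 13.57
The 2 values of 11.77 occupy positions 3–4 → average rank (3+4)/2 = 3.5.
Batch X values → pooled ranks: 12.2→5, 11.77→3.5, 10.71→1, 11.77→3.5
Rank sum = 5 + 3.5 + 1 + 3.5 = 13

13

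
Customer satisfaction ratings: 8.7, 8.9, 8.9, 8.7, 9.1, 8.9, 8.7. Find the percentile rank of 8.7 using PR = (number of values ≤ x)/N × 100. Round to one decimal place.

42.9

N = 7.
Strictly below 8.7: 0. Equal to 8.7: 3.
PR = 3/7 × 100 = 42.9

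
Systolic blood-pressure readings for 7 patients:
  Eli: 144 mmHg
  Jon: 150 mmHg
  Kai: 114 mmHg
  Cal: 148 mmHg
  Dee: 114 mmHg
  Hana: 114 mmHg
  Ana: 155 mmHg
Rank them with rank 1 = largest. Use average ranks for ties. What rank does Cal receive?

Sorted (descending): 155, 150, 148, 144, 114, 114, 114
The 3 values of 114 occupy positions 5–7 → average rank 6.
Cal has value 148 mmHg → rank 3.

3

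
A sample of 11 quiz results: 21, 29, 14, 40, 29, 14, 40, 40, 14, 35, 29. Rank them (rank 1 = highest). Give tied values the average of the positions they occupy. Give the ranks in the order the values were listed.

8, 6, 10, 2, 6, 10, 2, 2, 10, 4, 6

Sorted (descending): 40, 40, 40, 35, 29, 29, 29, 21, 14, 14, 14
The 3 values of 40 occupy positions 1–3 → average rank 2.
The 3 values of 29 occupy positions 5–7 → average rank 6.
The 3 values of 14 occupy positions 9–11 → average rank 10.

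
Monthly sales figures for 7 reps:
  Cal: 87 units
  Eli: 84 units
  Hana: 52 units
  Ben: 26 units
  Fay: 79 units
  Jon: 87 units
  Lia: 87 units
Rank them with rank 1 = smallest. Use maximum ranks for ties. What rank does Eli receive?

Sorted (ascending): 26, 52, 79, 84, 87, 87, 87
The 3 values of 87 occupy positions 5–7 → each gets rank 7.
Eli has value 84 units → rank 4.

4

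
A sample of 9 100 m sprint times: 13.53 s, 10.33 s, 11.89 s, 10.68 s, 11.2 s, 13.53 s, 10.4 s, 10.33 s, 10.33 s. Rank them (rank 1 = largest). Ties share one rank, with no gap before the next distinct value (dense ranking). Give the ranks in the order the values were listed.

Sorted (descending): 13.53, 13.53, 11.89, 11.2, 10.68, 10.4, 10.33, 10.33, 10.33
The 2 values of 13.53 share dense rank 1.
The 3 values of 10.33 share dense rank 6.
Remaining distinct values take the next consecutive integers.

1, 6, 2, 4, 3, 1, 5, 6, 6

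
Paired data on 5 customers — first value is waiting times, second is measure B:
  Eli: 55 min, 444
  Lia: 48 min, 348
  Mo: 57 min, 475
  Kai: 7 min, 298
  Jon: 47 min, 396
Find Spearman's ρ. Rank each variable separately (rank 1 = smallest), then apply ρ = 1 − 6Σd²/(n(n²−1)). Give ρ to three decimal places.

Ranks of variable 1: 4, 3, 5, 1, 2
Ranks of variable 2: 4, 2, 5, 1, 3
d = r₁ − r₂: 0, 1, 0, 0, -1
d²: 0, 1, 0, 0, 1; Σd² = 2
ρ = 1 − 6·2/(5·24) = 1 − 12/120 = 0.900

0.900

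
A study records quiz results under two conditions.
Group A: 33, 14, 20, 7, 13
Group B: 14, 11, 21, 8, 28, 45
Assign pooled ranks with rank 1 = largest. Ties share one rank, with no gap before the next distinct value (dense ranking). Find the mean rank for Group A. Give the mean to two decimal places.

6.00

Sorted (descending): 45, 33, 28, 21, 20, 14, 14, 13, 11, 8, 7
The 2 values of 14 share dense rank 6.
Remaining distinct values take the next consecutive integers.
Group A values → pooled ranks: 33→2, 14→6, 20→5, 7→10, 13→7
Mean rank = (2 + 6 + 5 + 10 + 7) / 5 = 6.00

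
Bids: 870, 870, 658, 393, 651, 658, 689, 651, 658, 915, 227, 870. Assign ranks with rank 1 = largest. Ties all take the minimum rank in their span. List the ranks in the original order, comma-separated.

Sorted (descending): 915, 870, 870, 870, 689, 658, 658, 658, 651, 651, 393, 227
The 3 values of 870 occupy positions 2–4 → each gets rank 2.
The 3 values of 658 occupy positions 6–8 → each gets rank 6.
The 2 values of 651 occupy positions 9–10 → each gets rank 9.

2, 2, 6, 11, 9, 6, 5, 9, 6, 1, 12, 2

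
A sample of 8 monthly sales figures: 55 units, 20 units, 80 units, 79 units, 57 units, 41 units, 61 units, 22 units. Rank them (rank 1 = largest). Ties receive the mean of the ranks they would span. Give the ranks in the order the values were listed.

5, 8, 1, 2, 4, 6, 3, 7

Sorted (descending): 80, 79, 61, 57, 55, 41, 22, 20
No ties — each value takes its position as its rank.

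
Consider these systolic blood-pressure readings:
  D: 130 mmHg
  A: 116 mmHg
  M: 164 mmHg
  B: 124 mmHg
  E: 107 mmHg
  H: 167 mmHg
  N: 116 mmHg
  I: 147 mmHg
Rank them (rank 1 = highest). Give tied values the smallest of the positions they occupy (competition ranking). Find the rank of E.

8

Sorted (descending): 167, 164, 147, 130, 124, 116, 116, 107
The 2 values of 116 occupy positions 6–7 → each gets rank 6.
E has value 107 mmHg → rank 8.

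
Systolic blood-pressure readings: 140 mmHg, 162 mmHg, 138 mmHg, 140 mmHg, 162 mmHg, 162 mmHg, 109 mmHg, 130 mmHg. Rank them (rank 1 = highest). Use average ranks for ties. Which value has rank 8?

109

Sorted (descending): 162, 162, 162, 140, 140, 138, 130, 109
The 3 values of 162 occupy positions 1–3 → average rank 2.
The 2 values of 140 occupy positions 4–5 → average rank (4+5)/2 = 4.5.
Rank 8 → value 109.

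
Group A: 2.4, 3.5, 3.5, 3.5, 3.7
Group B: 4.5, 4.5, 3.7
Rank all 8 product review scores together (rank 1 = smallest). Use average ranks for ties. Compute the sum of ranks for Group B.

Sorted (ascending): 2.4, 3.5, 3.5, 3.5, 3.7, 3.7, 4.5, 4.5
The 3 values of 3.5 occupy positions 2–4 → average rank 3.
The 2 values of 3.7 occupy positions 5–6 → average rank (5+6)/2 = 5.5.
The 2 values of 4.5 occupy positions 7–8 → average rank (7+8)/2 = 7.5.
Group B values → pooled ranks: 4.5→7.5, 4.5→7.5, 3.7→5.5
Rank sum = 7.5 + 7.5 + 5.5 = 20.5

20.5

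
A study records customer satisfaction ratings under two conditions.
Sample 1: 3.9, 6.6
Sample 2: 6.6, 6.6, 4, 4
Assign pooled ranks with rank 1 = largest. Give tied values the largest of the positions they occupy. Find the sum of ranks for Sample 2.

16

Sorted (descending): 6.6, 6.6, 6.6, 4, 4, 3.9
The 3 values of 6.6 occupy positions 1–3 → each gets rank 3.
The 2 values of 4 occupy positions 4–5 → each gets rank 5.
Sample 2 values → pooled ranks: 6.6→3, 6.6→3, 4→5, 4→5
Rank sum = 3 + 3 + 5 + 5 = 16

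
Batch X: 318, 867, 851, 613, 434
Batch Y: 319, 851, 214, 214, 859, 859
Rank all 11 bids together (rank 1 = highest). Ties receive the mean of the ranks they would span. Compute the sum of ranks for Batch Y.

38.5

Sorted (descending): 867, 859, 859, 851, 851, 613, 434, 319, 318, 214, 214
The 2 values of 859 occupy positions 2–3 → average rank (2+3)/2 = 2.5.
The 2 values of 851 occupy positions 4–5 → average rank (4+5)/2 = 4.5.
The 2 values of 214 occupy positions 10–11 → average rank (10+11)/2 = 10.5.
Batch Y values → pooled ranks: 319→8, 851→4.5, 214→10.5, 214→10.5, 859→2.5, 859→2.5
Rank sum = 8 + 4.5 + 10.5 + 10.5 + 2.5 + 2.5 = 38.5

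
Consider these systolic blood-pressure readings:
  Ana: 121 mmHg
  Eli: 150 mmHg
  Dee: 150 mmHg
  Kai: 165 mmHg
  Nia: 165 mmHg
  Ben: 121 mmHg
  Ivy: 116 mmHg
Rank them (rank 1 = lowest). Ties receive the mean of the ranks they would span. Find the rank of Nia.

Sorted (ascending): 116, 121, 121, 150, 150, 165, 165
The 2 values of 121 occupy positions 2–3 → average rank (2+3)/2 = 2.5.
The 2 values of 150 occupy positions 4–5 → average rank (4+5)/2 = 4.5.
The 2 values of 165 occupy positions 6–7 → average rank (6+7)/2 = 6.5.
Nia has value 165 mmHg → rank 6.5.

6.5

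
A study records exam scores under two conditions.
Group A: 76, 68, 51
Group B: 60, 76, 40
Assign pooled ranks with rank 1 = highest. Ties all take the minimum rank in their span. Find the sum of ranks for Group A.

Sorted (descending): 76, 76, 68, 60, 51, 40
The 2 values of 76 occupy positions 1–2 → each gets rank 1.
Group A values → pooled ranks: 76→1, 68→3, 51→5
Rank sum = 1 + 3 + 5 = 9

9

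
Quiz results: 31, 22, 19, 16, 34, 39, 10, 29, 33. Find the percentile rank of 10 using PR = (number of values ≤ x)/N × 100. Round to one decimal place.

N = 9.
Strictly below 10: 0. Equal to 10: 1.
PR = 1/9 × 100 = 11.1

11.1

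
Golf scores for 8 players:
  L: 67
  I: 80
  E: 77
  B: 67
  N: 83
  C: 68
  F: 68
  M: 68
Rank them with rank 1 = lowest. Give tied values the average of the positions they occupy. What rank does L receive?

1.5

Sorted (ascending): 67, 67, 68, 68, 68, 77, 80, 83
The 2 values of 67 occupy positions 1–2 → average rank (1+2)/2 = 1.5.
The 3 values of 68 occupy positions 3–5 → average rank 4.
L has value 67 → rank 1.5.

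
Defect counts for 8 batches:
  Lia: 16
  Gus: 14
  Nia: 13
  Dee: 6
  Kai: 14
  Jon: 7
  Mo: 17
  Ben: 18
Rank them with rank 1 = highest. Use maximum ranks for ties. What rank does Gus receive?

Sorted (descending): 18, 17, 16, 14, 14, 13, 7, 6
The 2 values of 14 occupy positions 4–5 → each gets rank 5.
Gus has value 14 → rank 5.

5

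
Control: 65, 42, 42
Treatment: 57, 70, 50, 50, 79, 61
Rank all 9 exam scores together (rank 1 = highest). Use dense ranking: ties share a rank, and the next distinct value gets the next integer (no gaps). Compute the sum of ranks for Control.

17

Sorted (descending): 79, 70, 65, 61, 57, 50, 50, 42, 42
The 2 values of 50 share dense rank 6.
The 2 values of 42 share dense rank 7.
Remaining distinct values take the next consecutive integers.
Control values → pooled ranks: 65→3, 42→7, 42→7
Rank sum = 3 + 7 + 7 = 17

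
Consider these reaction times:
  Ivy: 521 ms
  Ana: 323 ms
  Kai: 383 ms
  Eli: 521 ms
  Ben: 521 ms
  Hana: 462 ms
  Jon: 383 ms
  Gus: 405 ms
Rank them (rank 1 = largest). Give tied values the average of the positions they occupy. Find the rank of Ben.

2

Sorted (descending): 521, 521, 521, 462, 405, 383, 383, 323
The 3 values of 521 occupy positions 1–3 → average rank 2.
The 2 values of 383 occupy positions 6–7 → average rank (6+7)/2 = 6.5.
Ben has value 521 ms → rank 2.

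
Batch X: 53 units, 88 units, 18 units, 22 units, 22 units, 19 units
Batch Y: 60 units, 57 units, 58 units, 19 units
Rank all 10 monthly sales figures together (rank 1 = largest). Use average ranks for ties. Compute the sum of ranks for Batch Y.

17.5

Sorted (descending): 88, 60, 58, 57, 53, 22, 22, 19, 19, 18
The 2 values of 22 occupy positions 6–7 → average rank (6+7)/2 = 6.5.
The 2 values of 19 occupy positions 8–9 → average rank (8+9)/2 = 8.5.
Batch Y values → pooled ranks: 60→2, 57→4, 58→3, 19→8.5
Rank sum = 2 + 4 + 3 + 8.5 = 17.5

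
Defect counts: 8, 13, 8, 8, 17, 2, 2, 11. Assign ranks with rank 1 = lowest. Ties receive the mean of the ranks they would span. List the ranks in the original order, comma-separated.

Sorted (ascending): 2, 2, 8, 8, 8, 11, 13, 17
The 2 values of 2 occupy positions 1–2 → average rank (1+2)/2 = 1.5.
The 3 values of 8 occupy positions 3–5 → average rank 4.

4, 7, 4, 4, 8, 1.5, 1.5, 6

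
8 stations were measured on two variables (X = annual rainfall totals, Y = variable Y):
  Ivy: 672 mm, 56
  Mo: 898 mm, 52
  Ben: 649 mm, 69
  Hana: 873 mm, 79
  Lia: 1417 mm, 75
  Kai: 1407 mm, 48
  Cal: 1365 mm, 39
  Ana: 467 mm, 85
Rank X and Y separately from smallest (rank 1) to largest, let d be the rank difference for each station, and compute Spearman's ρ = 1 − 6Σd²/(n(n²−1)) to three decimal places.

Ranks of variable 1: 3, 5, 2, 4, 8, 7, 6, 1
Ranks of variable 2: 4, 3, 5, 7, 6, 2, 1, 8
d = r₁ − r₂: -1, 2, -3, -3, 2, 5, 5, -7
d²: 1, 4, 9, 9, 4, 25, 25, 49; Σd² = 126
ρ = 1 − 6·126/(8·63) = 1 − 756/504 = -0.500

-0.500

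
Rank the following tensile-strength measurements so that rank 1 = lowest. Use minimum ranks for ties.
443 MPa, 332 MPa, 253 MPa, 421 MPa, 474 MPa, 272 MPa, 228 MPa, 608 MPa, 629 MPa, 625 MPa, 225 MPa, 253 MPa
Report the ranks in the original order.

8, 6, 3, 7, 9, 5, 2, 10, 12, 11, 1, 3

Sorted (ascending): 225, 228, 253, 253, 272, 332, 421, 443, 474, 608, 625, 629
The 2 values of 253 occupy positions 3–4 → each gets rank 3.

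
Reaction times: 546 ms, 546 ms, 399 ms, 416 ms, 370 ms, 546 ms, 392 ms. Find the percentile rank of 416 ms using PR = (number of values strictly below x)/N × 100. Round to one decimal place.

42.9

N = 7.
Strictly below 416: 3. Equal to 416: 1.
PR = 3/7 × 100 = 42.9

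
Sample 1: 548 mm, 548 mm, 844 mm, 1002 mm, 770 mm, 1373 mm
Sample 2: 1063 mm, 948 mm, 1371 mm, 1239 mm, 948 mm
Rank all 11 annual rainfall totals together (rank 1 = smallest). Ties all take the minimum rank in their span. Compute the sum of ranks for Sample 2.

Sorted (ascending): 548, 548, 770, 844, 948, 948, 1002, 1063, 1239, 1371, 1373
The 2 values of 548 occupy positions 1–2 → each gets rank 1.
The 2 values of 948 occupy positions 5–6 → each gets rank 5.
Sample 2 values → pooled ranks: 1063→8, 948→5, 1371→10, 1239→9, 948→5
Rank sum = 8 + 5 + 10 + 9 + 5 = 37

37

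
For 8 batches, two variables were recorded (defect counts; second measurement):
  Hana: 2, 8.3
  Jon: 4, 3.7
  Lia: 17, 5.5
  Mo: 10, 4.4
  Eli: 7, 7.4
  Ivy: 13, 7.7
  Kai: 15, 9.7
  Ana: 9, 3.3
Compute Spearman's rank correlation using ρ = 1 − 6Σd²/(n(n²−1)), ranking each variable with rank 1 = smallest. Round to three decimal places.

0.167

Ranks of variable 1: 1, 2, 8, 5, 3, 6, 7, 4
Ranks of variable 2: 7, 2, 4, 3, 5, 6, 8, 1
d = r₁ − r₂: -6, 0, 4, 2, -2, 0, -1, 3
d²: 36, 0, 16, 4, 4, 0, 1, 9; Σd² = 70
ρ = 1 − 6·70/(8·63) = 1 − 420/504 = 0.167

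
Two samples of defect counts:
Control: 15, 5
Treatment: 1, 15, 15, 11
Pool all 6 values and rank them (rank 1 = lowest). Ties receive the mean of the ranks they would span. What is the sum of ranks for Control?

Sorted (ascending): 1, 5, 11, 15, 15, 15
The 3 values of 15 occupy positions 4–6 → average rank 5.
Control values → pooled ranks: 15→5, 5→2
Rank sum = 5 + 2 = 7

7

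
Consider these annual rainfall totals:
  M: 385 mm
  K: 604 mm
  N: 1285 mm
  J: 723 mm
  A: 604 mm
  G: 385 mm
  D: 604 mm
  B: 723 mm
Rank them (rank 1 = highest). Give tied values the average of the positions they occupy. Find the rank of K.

5

Sorted (descending): 1285, 723, 723, 604, 604, 604, 385, 385
The 2 values of 723 occupy positions 2–3 → average rank (2+3)/2 = 2.5.
The 3 values of 604 occupy positions 4–6 → average rank 5.
The 2 values of 385 occupy positions 7–8 → average rank (7+8)/2 = 7.5.
K has value 604 mm → rank 5.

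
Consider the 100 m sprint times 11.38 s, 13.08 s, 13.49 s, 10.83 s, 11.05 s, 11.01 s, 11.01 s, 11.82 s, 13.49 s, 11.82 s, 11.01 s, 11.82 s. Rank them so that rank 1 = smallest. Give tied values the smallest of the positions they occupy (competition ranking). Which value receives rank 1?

10.83

Sorted (ascending): 10.83, 11.01, 11.01, 11.01, 11.05, 11.38, 11.82, 11.82, 11.82, 13.08, 13.49, 13.49
The 3 values of 11.01 occupy positions 2–4 → each gets rank 2.
The 3 values of 11.82 occupy positions 7–9 → each gets rank 7.
The 2 values of 13.49 occupy positions 11–12 → each gets rank 11.
Rank 1 → value 10.83.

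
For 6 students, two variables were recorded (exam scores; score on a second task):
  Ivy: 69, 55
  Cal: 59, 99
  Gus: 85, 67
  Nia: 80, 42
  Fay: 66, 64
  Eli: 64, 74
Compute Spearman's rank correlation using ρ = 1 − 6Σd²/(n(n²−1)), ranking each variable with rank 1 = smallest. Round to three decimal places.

Ranks of variable 1: 4, 1, 6, 5, 3, 2
Ranks of variable 2: 2, 6, 4, 1, 3, 5
d = r₁ − r₂: 2, -5, 2, 4, 0, -3
d²: 4, 25, 4, 16, 0, 9; Σd² = 58
ρ = 1 − 6·58/(6·35) = 1 − 348/210 = -0.657

-0.657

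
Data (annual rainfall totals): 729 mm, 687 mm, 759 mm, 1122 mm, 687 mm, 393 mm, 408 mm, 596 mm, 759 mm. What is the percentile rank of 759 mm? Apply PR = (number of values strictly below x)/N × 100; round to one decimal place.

66.7

N = 9.
Strictly below 759: 6. Equal to 759: 2.
PR = 6/9 × 100 = 66.7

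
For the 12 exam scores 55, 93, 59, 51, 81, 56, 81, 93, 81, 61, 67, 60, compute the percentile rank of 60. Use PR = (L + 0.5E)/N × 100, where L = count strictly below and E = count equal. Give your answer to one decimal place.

N = 12.
Strictly below 60: 4. Equal to 60: 1.
PR = (4 + 0.5·1)/12 × 100 = 37.5

37.5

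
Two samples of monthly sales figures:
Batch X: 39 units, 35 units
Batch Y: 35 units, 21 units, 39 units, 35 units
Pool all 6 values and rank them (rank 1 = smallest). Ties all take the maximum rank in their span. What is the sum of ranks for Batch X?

Sorted (ascending): 21, 35, 35, 35, 39, 39
The 3 values of 35 occupy positions 2–4 → each gets rank 4.
The 2 values of 39 occupy positions 5–6 → each gets rank 6.
Batch X values → pooled ranks: 39→6, 35→4
Rank sum = 6 + 4 = 10

10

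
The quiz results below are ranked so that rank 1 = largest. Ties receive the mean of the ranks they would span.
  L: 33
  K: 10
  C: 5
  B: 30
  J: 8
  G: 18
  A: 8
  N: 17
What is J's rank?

6.5

Sorted (descending): 33, 30, 18, 17, 10, 8, 8, 5
The 2 values of 8 occupy positions 6–7 → average rank (6+7)/2 = 6.5.
J has value 8 → rank 6.5.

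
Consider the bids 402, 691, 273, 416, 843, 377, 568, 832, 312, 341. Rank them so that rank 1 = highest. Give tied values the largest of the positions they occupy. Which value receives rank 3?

Sorted (descending): 843, 832, 691, 568, 416, 402, 377, 341, 312, 273
No ties — each value takes its position as its rank.
Rank 3 → value 691.

691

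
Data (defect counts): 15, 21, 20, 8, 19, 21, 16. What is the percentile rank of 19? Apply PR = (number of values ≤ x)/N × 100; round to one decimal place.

57.1

N = 7.
Strictly below 19: 3. Equal to 19: 1.
PR = 4/7 × 100 = 57.1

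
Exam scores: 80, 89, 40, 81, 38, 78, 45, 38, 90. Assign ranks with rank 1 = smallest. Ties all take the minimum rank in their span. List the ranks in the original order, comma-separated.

Sorted (ascending): 38, 38, 40, 45, 78, 80, 81, 89, 90
The 2 values of 38 occupy positions 1–2 → each gets rank 1.

6, 8, 3, 7, 1, 5, 4, 1, 9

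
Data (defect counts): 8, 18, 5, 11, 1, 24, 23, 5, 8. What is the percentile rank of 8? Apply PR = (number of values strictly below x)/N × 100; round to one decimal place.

33.3

N = 9.
Strictly below 8: 3. Equal to 8: 2.
PR = 3/9 × 100 = 33.3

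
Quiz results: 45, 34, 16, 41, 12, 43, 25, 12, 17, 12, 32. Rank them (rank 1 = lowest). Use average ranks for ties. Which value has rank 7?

32

Sorted (ascending): 12, 12, 12, 16, 17, 25, 32, 34, 41, 43, 45
The 3 values of 12 occupy positions 1–3 → average rank 2.
Rank 7 → value 32.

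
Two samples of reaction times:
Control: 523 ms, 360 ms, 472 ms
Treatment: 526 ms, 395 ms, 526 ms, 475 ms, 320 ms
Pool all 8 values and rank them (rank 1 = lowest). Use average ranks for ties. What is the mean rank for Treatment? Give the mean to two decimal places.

4.80

Sorted (ascending): 320, 360, 395, 472, 475, 523, 526, 526
The 2 values of 526 occupy positions 7–8 → average rank (7+8)/2 = 7.5.
Treatment values → pooled ranks: 526→7.5, 395→3, 526→7.5, 475→5, 320→1
Mean rank = (7.5 + 3 + 7.5 + 5 + 1) / 5 = 4.80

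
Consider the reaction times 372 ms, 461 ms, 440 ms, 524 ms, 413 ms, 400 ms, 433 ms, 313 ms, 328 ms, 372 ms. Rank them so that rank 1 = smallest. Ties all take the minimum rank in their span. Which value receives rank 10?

Sorted (ascending): 313, 328, 372, 372, 400, 413, 433, 440, 461, 524
The 2 values of 372 occupy positions 3–4 → each gets rank 3.
Rank 10 → value 524.

524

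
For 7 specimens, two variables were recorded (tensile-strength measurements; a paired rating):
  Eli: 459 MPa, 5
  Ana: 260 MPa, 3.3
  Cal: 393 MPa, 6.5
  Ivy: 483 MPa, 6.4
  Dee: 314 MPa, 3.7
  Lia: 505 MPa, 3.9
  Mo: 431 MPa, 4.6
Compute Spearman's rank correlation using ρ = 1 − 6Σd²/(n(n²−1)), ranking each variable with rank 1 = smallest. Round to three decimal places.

0.429

Ranks of variable 1: 5, 1, 3, 6, 2, 7, 4
Ranks of variable 2: 5, 1, 7, 6, 2, 3, 4
d = r₁ − r₂: 0, 0, -4, 0, 0, 4, 0
d²: 0, 0, 16, 0, 0, 16, 0; Σd² = 32
ρ = 1 − 6·32/(7·48) = 1 − 192/336 = 0.429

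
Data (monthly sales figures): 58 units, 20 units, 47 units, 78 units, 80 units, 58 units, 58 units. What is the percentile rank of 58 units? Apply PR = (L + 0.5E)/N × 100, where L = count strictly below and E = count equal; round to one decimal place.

50.0

N = 7.
Strictly below 58: 2. Equal to 58: 3.
PR = (2 + 0.5·3)/7 × 100 = 50.0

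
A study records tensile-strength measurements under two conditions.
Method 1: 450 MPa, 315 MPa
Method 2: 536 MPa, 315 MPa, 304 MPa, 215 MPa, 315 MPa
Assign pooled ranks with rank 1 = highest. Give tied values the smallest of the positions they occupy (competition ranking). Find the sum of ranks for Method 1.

Sorted (descending): 536, 450, 315, 315, 315, 304, 215
The 3 values of 315 occupy positions 3–5 → each gets rank 3.
Method 1 values → pooled ranks: 450→2, 315→3
Rank sum = 2 + 3 = 5

5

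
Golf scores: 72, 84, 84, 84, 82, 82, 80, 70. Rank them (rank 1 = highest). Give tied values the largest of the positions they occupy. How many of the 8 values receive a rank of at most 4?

Sorted (descending): 84, 84, 84, 82, 82, 80, 72, 70
The 3 values of 84 occupy positions 1–3 → each gets rank 3.
The 2 values of 82 occupy positions 4–5 → each gets rank 5.
Ranks ≤ 4: {3, 3, 3} → 3 values.

3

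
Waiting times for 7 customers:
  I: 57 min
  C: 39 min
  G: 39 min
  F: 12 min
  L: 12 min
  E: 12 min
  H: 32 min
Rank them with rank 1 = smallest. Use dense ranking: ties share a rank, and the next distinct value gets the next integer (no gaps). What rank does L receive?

Sorted (ascending): 12, 12, 12, 32, 39, 39, 57
The 3 values of 12 share dense rank 1.
The 2 values of 39 share dense rank 3.
Remaining distinct values take the next consecutive integers.
L has value 12 min → rank 1.

1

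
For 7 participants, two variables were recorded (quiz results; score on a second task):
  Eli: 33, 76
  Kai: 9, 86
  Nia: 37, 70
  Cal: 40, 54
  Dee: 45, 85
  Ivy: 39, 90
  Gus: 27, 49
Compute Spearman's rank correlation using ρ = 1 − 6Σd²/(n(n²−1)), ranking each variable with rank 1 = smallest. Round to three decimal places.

Ranks of variable 1: 3, 1, 4, 6, 7, 5, 2
Ranks of variable 2: 4, 6, 3, 2, 5, 7, 1
d = r₁ − r₂: -1, -5, 1, 4, 2, -2, 1
d²: 1, 25, 1, 16, 4, 4, 1; Σd² = 52
ρ = 1 − 6·52/(7·48) = 1 − 312/336 = 0.071

0.071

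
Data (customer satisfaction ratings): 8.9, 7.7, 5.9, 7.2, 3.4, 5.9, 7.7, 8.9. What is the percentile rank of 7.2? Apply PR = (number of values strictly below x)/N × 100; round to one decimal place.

N = 8.
Strictly below 7.2: 3. Equal to 7.2: 1.
PR = 3/8 × 100 = 37.5

37.5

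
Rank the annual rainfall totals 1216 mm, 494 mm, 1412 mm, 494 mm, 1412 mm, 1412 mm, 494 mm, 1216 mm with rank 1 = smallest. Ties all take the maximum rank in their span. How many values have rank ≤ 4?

Sorted (ascending): 494, 494, 494, 1216, 1216, 1412, 1412, 1412
The 3 values of 494 occupy positions 1–3 → each gets rank 3.
The 2 values of 1216 occupy positions 4–5 → each gets rank 5.
The 3 values of 1412 occupy positions 6–8 → each gets rank 8.
Ranks ≤ 4: {3, 3, 3} → 3 values.

3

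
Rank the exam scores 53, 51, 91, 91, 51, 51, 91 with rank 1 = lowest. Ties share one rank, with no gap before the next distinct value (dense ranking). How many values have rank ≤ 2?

4

Sorted (ascending): 51, 51, 51, 53, 91, 91, 91
The 3 values of 51 share dense rank 1.
The 3 values of 91 share dense rank 3.
Remaining distinct values take the next consecutive integers.
Ranks ≤ 2: {1, 1, 1, 2} → 4 values.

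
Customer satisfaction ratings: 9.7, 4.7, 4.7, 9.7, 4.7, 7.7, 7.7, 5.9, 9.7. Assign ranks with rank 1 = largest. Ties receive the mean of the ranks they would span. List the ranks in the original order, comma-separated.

Sorted (descending): 9.7, 9.7, 9.7, 7.7, 7.7, 5.9, 4.7, 4.7, 4.7
The 3 values of 9.7 occupy positions 1–3 → average rank 2.
The 2 values of 7.7 occupy positions 4–5 → average rank (4+5)/2 = 4.5.
The 3 values of 4.7 occupy positions 7–9 → average rank 8.

2, 8, 8, 2, 8, 4.5, 4.5, 6, 2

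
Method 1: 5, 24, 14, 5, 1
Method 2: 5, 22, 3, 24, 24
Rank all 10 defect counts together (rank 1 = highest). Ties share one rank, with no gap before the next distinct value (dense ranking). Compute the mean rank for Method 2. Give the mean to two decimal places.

Sorted (descending): 24, 24, 24, 22, 14, 5, 5, 5, 3, 1
The 3 values of 24 share dense rank 1.
The 3 values of 5 share dense rank 4.
Remaining distinct values take the next consecutive integers.
Method 2 values → pooled ranks: 5→4, 22→2, 3→5, 24→1, 24→1
Mean rank = (4 + 2 + 5 + 1 + 1) / 5 = 2.60

2.60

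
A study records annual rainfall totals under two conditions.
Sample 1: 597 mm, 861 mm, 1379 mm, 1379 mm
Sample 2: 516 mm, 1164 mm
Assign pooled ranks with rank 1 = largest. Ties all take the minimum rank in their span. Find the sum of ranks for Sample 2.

9

Sorted (descending): 1379, 1379, 1164, 861, 597, 516
The 2 values of 1379 occupy positions 1–2 → each gets rank 1.
Sample 2 values → pooled ranks: 516→6, 1164→3
Rank sum = 6 + 3 = 9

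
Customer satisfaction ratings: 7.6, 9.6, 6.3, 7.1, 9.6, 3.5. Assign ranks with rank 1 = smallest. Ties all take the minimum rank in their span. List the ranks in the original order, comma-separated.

Sorted (ascending): 3.5, 6.3, 7.1, 7.6, 9.6, 9.6
The 2 values of 9.6 occupy positions 5–6 → each gets rank 5.

4, 5, 2, 3, 5, 1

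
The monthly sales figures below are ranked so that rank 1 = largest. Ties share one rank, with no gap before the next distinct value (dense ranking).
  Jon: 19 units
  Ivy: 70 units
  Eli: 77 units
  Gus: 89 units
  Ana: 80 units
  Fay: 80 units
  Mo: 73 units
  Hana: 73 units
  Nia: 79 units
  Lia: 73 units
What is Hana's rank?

5

Sorted (descending): 89, 80, 80, 79, 77, 73, 73, 73, 70, 19
The 2 values of 80 share dense rank 2.
The 3 values of 73 share dense rank 5.
Remaining distinct values take the next consecutive integers.
Hana has value 73 units → rank 5.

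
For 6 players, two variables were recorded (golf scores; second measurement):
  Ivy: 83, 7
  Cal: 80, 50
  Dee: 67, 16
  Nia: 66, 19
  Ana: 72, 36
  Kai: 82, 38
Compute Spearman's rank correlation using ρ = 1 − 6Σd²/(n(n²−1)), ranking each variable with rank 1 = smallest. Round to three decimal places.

0.029

Ranks of variable 1: 6, 4, 2, 1, 3, 5
Ranks of variable 2: 1, 6, 2, 3, 4, 5
d = r₁ − r₂: 5, -2, 0, -2, -1, 0
d²: 25, 4, 0, 4, 1, 0; Σd² = 34
ρ = 1 − 6·34/(6·35) = 1 − 204/210 = 0.029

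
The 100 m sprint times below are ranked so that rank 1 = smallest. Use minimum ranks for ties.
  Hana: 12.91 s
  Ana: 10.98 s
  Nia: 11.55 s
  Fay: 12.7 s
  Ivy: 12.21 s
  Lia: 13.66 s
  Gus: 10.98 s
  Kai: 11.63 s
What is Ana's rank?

1

Sorted (ascending): 10.98, 10.98, 11.55, 11.63, 12.21, 12.7, 12.91, 13.66
The 2 values of 10.98 occupy positions 1–2 → each gets rank 1.
Ana has value 10.98 s → rank 1.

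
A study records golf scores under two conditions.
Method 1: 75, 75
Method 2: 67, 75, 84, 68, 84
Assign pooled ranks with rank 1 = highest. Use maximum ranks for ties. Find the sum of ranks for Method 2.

Sorted (descending): 84, 84, 75, 75, 75, 68, 67
The 2 values of 84 occupy positions 1–2 → each gets rank 2.
The 3 values of 75 occupy positions 3–5 → each gets rank 5.
Method 2 values → pooled ranks: 67→7, 75→5, 84→2, 68→6, 84→2
Rank sum = 7 + 5 + 2 + 6 + 2 = 22

22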